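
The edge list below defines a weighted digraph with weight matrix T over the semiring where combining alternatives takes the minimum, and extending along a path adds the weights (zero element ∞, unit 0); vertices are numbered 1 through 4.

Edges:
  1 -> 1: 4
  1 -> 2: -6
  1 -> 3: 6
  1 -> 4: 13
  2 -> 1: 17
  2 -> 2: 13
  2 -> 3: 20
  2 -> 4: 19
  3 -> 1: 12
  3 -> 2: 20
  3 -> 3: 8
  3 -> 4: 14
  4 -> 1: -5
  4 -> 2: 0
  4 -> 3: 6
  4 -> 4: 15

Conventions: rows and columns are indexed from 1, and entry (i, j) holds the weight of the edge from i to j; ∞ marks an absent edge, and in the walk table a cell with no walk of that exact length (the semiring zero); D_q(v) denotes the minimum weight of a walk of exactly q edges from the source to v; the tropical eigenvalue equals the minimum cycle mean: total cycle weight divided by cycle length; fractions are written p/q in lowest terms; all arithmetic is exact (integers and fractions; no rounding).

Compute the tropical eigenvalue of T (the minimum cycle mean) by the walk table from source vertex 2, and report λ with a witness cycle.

q=0: [∞, 0, ∞, ∞]
q=1: [17, 13, 20, 19]
q=2: [14, 11, 23, 30]
q=3: [18, 8, 20, 27]
q=4: [22, 12, 24, 27]
Optimal cycle mean attained by: cycle 1->2->4->1, total (-6) + 19 + (-5), length 3.
Answer: λ = 8/3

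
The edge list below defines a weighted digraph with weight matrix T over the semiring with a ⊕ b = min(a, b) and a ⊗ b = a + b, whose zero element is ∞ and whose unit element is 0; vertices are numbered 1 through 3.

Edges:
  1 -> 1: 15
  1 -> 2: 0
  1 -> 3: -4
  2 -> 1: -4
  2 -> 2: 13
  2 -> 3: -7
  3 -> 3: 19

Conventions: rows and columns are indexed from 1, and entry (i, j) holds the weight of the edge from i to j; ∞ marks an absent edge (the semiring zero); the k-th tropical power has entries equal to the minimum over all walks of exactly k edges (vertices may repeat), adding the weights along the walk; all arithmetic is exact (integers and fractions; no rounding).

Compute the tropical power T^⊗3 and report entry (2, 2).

T^⊗2:
  [-4, 13, -7]
  [9, -4, -8]
  [∞, ∞, 38]
T^⊗3:
  [9, -4, -8]
  [-8, 9, -11]
  [∞, ∞, 57]
Key observation: the optimum is the walk 2->1->2->2, with weight (-4) + 0 + 13 = 9.
Optimal value attained by: walk 2->1->2->2.
Answer: (T^⊗3)[2][2] = 9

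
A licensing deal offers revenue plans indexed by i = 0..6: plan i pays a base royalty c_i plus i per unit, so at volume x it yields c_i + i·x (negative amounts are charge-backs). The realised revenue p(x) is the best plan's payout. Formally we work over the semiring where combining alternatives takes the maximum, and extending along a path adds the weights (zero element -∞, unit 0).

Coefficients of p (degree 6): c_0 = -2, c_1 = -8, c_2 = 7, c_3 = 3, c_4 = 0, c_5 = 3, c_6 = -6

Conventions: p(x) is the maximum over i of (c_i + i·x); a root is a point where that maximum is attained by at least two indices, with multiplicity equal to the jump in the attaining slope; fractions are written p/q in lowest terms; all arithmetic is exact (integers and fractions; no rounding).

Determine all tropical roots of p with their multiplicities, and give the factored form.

hull edge (i=0, c=-2) to (i=2, c=7): slope 9/2, span 2
hull edge (i=2, c=7) to (i=5, c=3): slope -4/3, span 3
hull edge (i=5, c=3) to (i=6, c=-6): slope -9, span 1
Factored form: p(x) = -6 ⊗ (x ⊕ (-9/2)) ⊗ (x ⊕ (-9/2)) ⊗ (x ⊕ 4/3) ⊗ (x ⊕ 4/3) ⊗ (x ⊕ 4/3) ⊗ (x ⊕ 9)
Answer: roots = -9/2 (mult 2), 4/3 (mult 3), 9 (mult 1)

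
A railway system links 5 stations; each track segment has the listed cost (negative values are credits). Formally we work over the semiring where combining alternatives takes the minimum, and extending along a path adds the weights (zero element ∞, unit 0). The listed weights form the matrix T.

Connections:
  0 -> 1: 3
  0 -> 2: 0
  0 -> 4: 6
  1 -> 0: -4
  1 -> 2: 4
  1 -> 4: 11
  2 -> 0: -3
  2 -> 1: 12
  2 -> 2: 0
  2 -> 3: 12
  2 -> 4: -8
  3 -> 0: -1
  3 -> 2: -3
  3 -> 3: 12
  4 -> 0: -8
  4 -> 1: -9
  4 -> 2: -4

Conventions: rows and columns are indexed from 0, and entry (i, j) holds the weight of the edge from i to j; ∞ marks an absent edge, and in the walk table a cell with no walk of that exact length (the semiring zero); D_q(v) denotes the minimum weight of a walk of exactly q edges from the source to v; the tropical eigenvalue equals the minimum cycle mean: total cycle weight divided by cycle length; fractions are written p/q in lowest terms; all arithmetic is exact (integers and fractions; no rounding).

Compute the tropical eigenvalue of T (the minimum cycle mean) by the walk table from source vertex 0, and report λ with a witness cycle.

q=0: [0, ∞, ∞, ∞, ∞]
q=1: [∞, 3, 0, ∞, 6]
q=2: [-3, -3, 0, 12, -8]
q=3: [-16, -17, -12, 12, -8]
q=4: [-21, -17, -16, 0, -20]
q=5: [-28, -29, -24, -4, -24]
Optimal cycle mean attained by: cycle 2->4->2, total (-8) + (-4), length 2.
Answer: λ = -6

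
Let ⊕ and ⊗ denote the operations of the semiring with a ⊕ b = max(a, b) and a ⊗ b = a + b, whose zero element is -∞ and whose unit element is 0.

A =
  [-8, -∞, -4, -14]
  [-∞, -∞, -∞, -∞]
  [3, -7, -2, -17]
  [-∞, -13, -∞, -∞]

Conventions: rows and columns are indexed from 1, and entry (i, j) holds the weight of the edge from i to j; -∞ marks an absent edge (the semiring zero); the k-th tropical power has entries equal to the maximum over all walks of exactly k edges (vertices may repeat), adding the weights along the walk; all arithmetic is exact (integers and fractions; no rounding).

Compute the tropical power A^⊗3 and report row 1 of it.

A^⊗2:
  [-1, -11, -6, -21]
  [-∞, -∞, -∞, -∞]
  [1, -9, -1, -11]
  [-∞, -∞, -∞, -∞]
A^⊗3:
  [-3, -13, -5, -15]
  [-∞, -∞, -∞, -∞]
  [2, -8, -3, -13]
  [-∞, -∞, -∞, -∞]
Answer: row 1 of A^⊗3 = [-3, -13, -5, -15]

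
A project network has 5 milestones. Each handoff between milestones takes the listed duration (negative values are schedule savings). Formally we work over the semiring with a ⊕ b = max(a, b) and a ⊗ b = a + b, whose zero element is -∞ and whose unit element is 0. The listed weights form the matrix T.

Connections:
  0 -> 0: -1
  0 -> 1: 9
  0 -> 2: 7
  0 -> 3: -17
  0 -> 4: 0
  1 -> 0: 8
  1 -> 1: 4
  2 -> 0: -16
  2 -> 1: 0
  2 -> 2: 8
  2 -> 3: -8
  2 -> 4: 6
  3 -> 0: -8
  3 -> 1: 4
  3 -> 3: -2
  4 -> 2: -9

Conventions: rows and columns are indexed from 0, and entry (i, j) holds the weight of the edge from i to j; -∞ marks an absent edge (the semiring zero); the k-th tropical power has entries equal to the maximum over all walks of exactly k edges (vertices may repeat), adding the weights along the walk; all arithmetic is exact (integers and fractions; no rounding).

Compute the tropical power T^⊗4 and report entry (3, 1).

T^⊗2:
  [17, 13, 15, -1, 13]
  [12, 17, 15, -9, 8]
  [8, 8, 16, 0, 14]
  [12, 8, -1, -4, -8]
  [-25, -9, -1, -17, -3]
T^⊗3:
  [21, 26, 24, 7, 21]
  [25, 21, 23, 7, 21]
  [16, 17, 24, 8, 22]
  [16, 21, 19, -5, 12]
  [-1, -1, 7, -9, 5]
T^⊗4:
  [34, 30, 32, 16, 30]
  [29, 34, 32, 15, 29]
  [25, 25, 32, 16, 30]
  [29, 25, 27, 11, 25]
  [7, 8, 15, -1, 13]
Key observation: the optimum is the walk 3->1->0->1->1, with weight 4 + 8 + 9 + 4 = 25.
Optimal value attained by: walk 3->1->0->1->1.
Answer: (T^⊗4)[3][1] = 25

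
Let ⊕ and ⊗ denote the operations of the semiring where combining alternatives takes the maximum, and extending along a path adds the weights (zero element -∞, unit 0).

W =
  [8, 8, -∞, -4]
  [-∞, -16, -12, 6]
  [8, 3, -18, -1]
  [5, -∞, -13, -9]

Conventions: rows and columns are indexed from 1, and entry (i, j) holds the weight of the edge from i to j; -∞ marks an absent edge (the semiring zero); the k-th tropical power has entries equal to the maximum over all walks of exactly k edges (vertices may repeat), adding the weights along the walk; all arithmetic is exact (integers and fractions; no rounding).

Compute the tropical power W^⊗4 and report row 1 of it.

W^⊗2:
  [16, 16, -4, 14]
  [11, -9, -7, -3]
  [16, 16, -9, 9]
  [13, 13, -22, 1]
W^⊗3:
  [24, 24, 4, 22]
  [19, 19, -16, 7]
  [24, 24, 4, 22]
  [21, 21, 1, 19]
W^⊗4:
  [32, 32, 12, 30]
  [27, 27, 7, 25]
  [32, 32, 12, 30]
  [29, 29, 9, 27]
Answer: row 1 of W^⊗4 = [32, 32, 12, 30]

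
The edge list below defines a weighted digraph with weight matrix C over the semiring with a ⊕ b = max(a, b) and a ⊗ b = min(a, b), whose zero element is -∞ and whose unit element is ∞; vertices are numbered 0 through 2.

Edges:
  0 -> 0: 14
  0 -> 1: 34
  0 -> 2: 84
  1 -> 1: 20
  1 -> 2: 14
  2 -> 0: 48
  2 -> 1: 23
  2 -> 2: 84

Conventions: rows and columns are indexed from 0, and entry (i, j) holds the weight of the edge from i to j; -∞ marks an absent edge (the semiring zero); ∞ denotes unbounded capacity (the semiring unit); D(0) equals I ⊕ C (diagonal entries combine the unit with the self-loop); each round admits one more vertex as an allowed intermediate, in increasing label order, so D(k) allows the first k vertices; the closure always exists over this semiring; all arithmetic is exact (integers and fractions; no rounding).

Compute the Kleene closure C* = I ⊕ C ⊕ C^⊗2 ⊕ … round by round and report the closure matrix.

D(0):
  [∞, 34, 84]
  [-∞, ∞, 14]
  [48, 23, ∞]
D(1):
  [∞, 34, 84]
  [-∞, ∞, 14]
  [48, 34, ∞]
D(2):
  [∞, 34, 84]
  [-∞, ∞, 14]
  [48, 34, ∞]
D(3):
  [∞, 34, 84]
  [14, ∞, 14]
  [48, 34, ∞]
Answer: C* = [[∞, 34, 84], [14, ∞, 14], [48, 34, ∞]]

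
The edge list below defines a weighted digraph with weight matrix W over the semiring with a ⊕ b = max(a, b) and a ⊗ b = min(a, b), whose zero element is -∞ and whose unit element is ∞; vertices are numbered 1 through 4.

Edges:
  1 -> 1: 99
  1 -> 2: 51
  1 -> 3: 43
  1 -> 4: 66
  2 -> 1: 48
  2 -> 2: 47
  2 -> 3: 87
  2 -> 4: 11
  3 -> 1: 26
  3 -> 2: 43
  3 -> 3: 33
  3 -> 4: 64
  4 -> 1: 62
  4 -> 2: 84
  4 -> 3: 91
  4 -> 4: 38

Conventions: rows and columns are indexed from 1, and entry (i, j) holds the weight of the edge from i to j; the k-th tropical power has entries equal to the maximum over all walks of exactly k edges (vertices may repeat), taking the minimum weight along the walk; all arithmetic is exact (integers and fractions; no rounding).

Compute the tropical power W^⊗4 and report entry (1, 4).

W^⊗2:
  [99, 66, 66, 66]
  [48, 48, 47, 64]
  [62, 64, 64, 38]
  [62, 51, 84, 64]
W^⊗3:
  [99, 66, 66, 66]
  [62, 64, 64, 48]
  [62, 51, 64, 64]
  [62, 64, 64, 64]
W^⊗4:
  [99, 66, 66, 66]
  [62, 51, 64, 64]
  [62, 64, 64, 64]
  [62, 64, 64, 64]
Key observation: the optimum is the walk 1->1->1->1->4, with weight 99 min 99 min 99 min 66 = 66.
Optimal value attained by: walk 1->1->1->1->4.
Answer: (W^⊗4)[1][4] = 66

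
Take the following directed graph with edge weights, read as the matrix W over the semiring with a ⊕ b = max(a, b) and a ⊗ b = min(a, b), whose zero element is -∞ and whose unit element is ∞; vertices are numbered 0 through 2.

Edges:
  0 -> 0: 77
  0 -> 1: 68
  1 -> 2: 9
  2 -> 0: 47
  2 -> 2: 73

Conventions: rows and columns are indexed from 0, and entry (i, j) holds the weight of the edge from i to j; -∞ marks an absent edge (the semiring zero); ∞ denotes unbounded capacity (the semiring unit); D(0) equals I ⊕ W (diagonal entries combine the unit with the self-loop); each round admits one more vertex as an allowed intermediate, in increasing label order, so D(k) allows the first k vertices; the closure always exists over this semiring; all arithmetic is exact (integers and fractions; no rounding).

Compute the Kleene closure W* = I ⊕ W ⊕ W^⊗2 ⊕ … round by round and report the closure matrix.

D(0):
  [∞, 68, -∞]
  [-∞, ∞, 9]
  [47, -∞, ∞]
D(1):
  [∞, 68, -∞]
  [-∞, ∞, 9]
  [47, 47, ∞]
D(2):
  [∞, 68, 9]
  [-∞, ∞, 9]
  [47, 47, ∞]
D(3):
  [∞, 68, 9]
  [9, ∞, 9]
  [47, 47, ∞]
Answer: W* = [[∞, 68, 9], [9, ∞, 9], [47, 47, ∞]]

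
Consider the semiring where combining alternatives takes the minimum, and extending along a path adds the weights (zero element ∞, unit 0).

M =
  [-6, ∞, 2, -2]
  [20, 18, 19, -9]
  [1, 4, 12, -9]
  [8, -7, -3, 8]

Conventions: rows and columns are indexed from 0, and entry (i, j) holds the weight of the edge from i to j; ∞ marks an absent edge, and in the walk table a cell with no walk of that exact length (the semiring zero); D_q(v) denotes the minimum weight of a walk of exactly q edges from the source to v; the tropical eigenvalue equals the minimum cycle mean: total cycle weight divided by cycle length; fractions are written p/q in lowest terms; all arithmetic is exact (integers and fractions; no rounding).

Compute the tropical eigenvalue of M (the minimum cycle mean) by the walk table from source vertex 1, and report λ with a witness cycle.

q=0: [∞, 0, ∞, ∞]
q=1: [20, 18, 19, -9]
q=2: [-1, -16, -12, -1]
q=3: [-11, -8, -4, -25]
q=4: [-17, -32, -28, -17]
Optimal cycle mean attained by: cycle 1->3->1, total (-9) + (-7), length 2.
Answer: λ = -8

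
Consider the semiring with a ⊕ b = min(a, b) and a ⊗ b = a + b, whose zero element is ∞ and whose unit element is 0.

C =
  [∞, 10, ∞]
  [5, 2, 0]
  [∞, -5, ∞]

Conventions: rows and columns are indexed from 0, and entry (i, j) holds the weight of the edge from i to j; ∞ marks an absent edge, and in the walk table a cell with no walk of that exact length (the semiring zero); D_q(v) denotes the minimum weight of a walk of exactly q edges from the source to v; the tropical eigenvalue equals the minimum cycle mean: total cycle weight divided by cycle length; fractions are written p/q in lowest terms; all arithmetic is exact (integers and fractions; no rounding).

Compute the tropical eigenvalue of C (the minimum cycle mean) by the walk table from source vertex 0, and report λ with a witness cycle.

q=0: [0, ∞, ∞]
q=1: [∞, 10, ∞]
q=2: [15, 12, 10]
q=3: [17, 5, 12]
Optimal cycle mean attained by: cycle 1->2->1, total 0 + (-5), length 2.
Answer: λ = -5/2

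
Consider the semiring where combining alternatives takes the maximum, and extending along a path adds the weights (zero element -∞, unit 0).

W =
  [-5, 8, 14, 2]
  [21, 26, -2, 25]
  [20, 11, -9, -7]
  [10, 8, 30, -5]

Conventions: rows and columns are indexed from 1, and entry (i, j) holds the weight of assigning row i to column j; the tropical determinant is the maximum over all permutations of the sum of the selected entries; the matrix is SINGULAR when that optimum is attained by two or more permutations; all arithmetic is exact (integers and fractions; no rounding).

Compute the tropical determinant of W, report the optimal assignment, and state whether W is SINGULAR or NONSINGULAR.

σ = (1, 2, 3, 4): (-5) + 26 + (-9) + (-5) = 7
σ = (1, 2, 4, 3): (-5) + 26 + (-7) + 30 = 44
σ = (1, 3, 2, 4): (-5) + (-2) + 11 + (-5) = -1
σ = (1, 3, 4, 2): (-5) + (-2) + (-7) + 8 = -6
σ = (1, 4, 2, 3): (-5) + 25 + 11 + 30 = 61
σ = (1, 4, 3, 2): (-5) + 25 + (-9) + 8 = 19
σ = (2, 1, 3, 4): 8 + 21 + (-9) + (-5) = 15
σ = (2, 1, 4, 3): 8 + 21 + (-7) + 30 = 52
σ = (2, 3, 1, 4): 8 + (-2) + 20 + (-5) = 21
σ = (2, 3, 4, 1): 8 + (-2) + (-7) + 10 = 9
σ = (2, 4, 1, 3): 8 + 25 + 20 + 30 = 83
σ = (2, 4, 3, 1): 8 + 25 + (-9) + 10 = 34
σ = (3, 1, 2, 4): 14 + 21 + 11 + (-5) = 41
σ = (3, 1, 4, 2): 14 + 21 + (-7) + 8 = 36
σ = (3, 2, 1, 4): 14 + 26 + 20 + (-5) = 55
σ = (3, 2, 4, 1): 14 + 26 + (-7) + 10 = 43
σ = (3, 4, 1, 2): 14 + 25 + 20 + 8 = 67
σ = (3, 4, 2, 1): 14 + 25 + 11 + 10 = 60
σ = (4, 1, 2, 3): 2 + 21 + 11 + 30 = 64
σ = (4, 1, 3, 2): 2 + 21 + (-9) + 8 = 22
σ = (4, 2, 1, 3): 2 + 26 + 20 + 30 = 78
σ = (4, 2, 3, 1): 2 + 26 + (-9) + 10 = 29
σ = (4, 3, 1, 2): 2 + (-2) + 20 + 8 = 28
σ = (4, 3, 2, 1): 2 + (-2) + 11 + 10 = 21
Optimal value attained by: σ = (2, 4, 1, 3).
Answer: det⊕(W) = 83; verdict: NONSINGULAR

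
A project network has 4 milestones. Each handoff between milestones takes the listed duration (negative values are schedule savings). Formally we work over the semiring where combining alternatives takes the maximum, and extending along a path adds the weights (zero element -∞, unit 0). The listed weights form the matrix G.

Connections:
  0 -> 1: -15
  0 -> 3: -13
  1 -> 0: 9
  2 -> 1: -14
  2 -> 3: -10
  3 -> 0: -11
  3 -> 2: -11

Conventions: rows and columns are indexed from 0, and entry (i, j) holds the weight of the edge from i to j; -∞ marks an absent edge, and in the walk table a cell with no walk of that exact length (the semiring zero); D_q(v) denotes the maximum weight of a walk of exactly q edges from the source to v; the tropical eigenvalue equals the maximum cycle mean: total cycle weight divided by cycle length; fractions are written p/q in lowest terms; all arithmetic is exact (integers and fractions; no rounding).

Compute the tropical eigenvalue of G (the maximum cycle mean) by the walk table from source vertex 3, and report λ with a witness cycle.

q=0: [-∞, -∞, -∞, 0]
q=1: [-11, -∞, -11, -∞]
q=2: [-∞, -25, -∞, -21]
q=3: [-16, -∞, -32, -∞]
q=4: [-∞, -31, -∞, -29]
Optimal cycle mean attained by: cycle 0->1->0, total (-15) + 9, length 2.
Answer: λ = -3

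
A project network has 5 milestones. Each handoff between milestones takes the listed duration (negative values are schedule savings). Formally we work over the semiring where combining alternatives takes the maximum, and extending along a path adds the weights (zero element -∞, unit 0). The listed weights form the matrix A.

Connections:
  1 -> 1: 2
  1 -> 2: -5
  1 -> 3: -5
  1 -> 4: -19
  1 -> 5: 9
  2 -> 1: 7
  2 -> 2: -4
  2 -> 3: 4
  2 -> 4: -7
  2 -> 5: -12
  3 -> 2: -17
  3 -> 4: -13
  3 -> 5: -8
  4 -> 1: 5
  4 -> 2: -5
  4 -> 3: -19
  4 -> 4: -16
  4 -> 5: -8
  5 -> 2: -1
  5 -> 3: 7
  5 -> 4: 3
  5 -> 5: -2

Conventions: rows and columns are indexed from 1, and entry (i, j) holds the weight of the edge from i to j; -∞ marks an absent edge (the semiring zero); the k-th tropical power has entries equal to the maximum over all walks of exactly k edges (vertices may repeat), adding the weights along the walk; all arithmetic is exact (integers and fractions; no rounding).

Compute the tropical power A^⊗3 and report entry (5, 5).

A^⊗2:
  [4, 8, 16, 12, 11]
  [9, 2, 2, -9, 16]
  [-8, -9, -1, -5, -10]
  [7, 0, 0, -5, 14]
  [8, -2, 5, 1, -1]
A^⊗3:
  [17, 10, 18, 14, 13]
  [11, 15, 23, 19, 18]
  [0, -10, -3, -7, 1]
  [9, 13, 21, 17, 16]
  [10, 3, 6, 2, 17]
Key observation: the optimum is the walk 5->4->1->5, with weight 3 + 5 + 9 = 17.
Optimal value attained by: walk 5->4->1->5.
Answer: (A^⊗3)[5][5] = 17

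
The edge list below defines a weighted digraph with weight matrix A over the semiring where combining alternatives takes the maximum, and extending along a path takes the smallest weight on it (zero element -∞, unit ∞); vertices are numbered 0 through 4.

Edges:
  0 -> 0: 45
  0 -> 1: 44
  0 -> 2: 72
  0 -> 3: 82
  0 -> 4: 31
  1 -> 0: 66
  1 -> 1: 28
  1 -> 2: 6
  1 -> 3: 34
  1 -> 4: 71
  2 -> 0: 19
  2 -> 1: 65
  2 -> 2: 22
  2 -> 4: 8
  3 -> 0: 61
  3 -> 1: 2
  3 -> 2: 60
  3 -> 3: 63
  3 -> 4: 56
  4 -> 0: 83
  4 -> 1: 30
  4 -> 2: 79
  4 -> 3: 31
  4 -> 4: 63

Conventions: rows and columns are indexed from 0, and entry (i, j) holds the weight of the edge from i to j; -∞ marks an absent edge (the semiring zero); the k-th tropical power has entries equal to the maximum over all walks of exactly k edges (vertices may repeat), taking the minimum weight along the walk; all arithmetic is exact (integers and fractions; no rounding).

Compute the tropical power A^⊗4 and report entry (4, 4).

A^⊗2:
  [61, 65, 60, 63, 56]
  [71, 44, 71, 66, 63]
  [65, 28, 22, 34, 65]
  [61, 60, 61, 63, 56]
  [63, 65, 72, 82, 63]
A^⊗3:
  [65, 60, 61, 63, 65]
  [63, 65, 71, 71, 63]
  [65, 44, 65, 65, 63]
  [61, 61, 61, 63, 60]
  [65, 65, 63, 63, 65]
A^⊗4:
  [65, 61, 65, 65, 63]
  [65, 65, 63, 63, 65]
  [63, 65, 65, 65, 63]
  [61, 61, 61, 63, 61]
  [65, 63, 65, 65, 65]
Key observation: the optimum is the walk 4->0->2->1->4, with weight 83 min 72 min 65 min 71 = 65.
Optimal value attained by: walk 4->0->2->1->4.
Answer: (A^⊗4)[4][4] = 65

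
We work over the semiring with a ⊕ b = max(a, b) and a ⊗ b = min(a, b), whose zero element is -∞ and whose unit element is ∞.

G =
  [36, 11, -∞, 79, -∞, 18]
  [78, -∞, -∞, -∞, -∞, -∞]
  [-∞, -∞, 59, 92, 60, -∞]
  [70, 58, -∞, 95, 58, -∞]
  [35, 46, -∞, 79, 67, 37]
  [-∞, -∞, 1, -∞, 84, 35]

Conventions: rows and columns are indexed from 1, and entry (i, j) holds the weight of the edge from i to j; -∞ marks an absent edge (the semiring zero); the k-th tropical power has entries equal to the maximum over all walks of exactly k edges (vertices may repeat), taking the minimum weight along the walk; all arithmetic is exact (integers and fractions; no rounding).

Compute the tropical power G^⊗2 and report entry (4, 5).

G^⊗2:
  [70, 58, 1, 79, 58, 18]
  [36, 11, -∞, 78, -∞, 18]
  [70, 58, 59, 92, 60, 37]
  [70, 58, -∞, 95, 58, 37]
  [70, 58, 1, 79, 67, 37]
  [35, 46, 1, 79, 67, 37]
Key observation: the optimum is the walk 4->4->5, with weight 95 min 58 = 58.
Optimal value attained by: walk 4->4->5.
Answer: (G^⊗2)[4][5] = 58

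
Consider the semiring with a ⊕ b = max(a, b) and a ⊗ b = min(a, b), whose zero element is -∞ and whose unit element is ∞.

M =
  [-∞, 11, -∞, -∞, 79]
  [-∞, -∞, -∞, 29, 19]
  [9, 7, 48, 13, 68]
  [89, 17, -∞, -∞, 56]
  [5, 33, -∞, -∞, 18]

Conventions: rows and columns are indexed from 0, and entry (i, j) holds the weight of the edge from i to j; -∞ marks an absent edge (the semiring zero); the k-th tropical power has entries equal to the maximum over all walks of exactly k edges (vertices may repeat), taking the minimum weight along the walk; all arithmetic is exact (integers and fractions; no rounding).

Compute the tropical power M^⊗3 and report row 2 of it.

M^⊗2:
  [5, 33, -∞, 11, 18]
  [29, 19, -∞, -∞, 29]
  [13, 33, 48, 13, 48]
  [5, 33, -∞, 17, 79]
  [5, 18, -∞, 29, 19]
M^⊗3:
  [11, 18, -∞, 29, 19]
  [5, 29, -∞, 19, 29]
  [13, 33, 48, 29, 48]
  [17, 33, -∞, 29, 19]
  [29, 19, -∞, 18, 29]
Answer: row 2 of M^⊗3 = [13, 33, 48, 29, 48]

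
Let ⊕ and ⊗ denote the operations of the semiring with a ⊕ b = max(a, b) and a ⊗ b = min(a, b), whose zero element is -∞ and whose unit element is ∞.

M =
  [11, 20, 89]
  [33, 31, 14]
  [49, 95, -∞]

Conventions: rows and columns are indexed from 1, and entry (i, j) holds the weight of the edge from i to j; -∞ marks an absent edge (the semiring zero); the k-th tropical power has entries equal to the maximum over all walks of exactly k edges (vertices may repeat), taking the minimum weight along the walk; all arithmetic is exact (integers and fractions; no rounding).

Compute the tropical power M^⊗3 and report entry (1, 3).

M^⊗2:
  [49, 89, 14]
  [31, 31, 33]
  [33, 31, 49]
M^⊗3:
  [33, 31, 49]
  [33, 33, 31]
  [49, 49, 33]
Key observation: the optimum is the walk 1->3->1->3, with weight 89 min 49 min 89 = 49.
Optimal value attained by: walk 1->3->1->3.
Answer: (M^⊗3)[1][3] = 49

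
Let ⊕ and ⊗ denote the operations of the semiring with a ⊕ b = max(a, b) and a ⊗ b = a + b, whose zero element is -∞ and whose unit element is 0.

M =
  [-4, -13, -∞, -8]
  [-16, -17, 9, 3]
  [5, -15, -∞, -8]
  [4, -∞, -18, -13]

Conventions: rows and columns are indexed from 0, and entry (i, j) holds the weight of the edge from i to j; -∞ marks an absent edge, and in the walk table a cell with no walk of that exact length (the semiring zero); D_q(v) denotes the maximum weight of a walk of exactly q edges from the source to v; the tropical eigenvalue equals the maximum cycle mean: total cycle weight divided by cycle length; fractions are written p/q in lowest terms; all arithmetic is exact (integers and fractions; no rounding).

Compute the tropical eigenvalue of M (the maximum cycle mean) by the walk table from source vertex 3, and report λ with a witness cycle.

q=0: [-∞, -∞, -∞, 0]
q=1: [4, -∞, -18, -13]
q=2: [0, -9, -31, -4]
q=3: [0, -13, 0, -6]
q=4: [5, -13, -4, -8]
Optimal cycle mean attained by: cycle 0->1->2->0, total (-13) + 9 + 5, length 3.
Answer: λ = 1/3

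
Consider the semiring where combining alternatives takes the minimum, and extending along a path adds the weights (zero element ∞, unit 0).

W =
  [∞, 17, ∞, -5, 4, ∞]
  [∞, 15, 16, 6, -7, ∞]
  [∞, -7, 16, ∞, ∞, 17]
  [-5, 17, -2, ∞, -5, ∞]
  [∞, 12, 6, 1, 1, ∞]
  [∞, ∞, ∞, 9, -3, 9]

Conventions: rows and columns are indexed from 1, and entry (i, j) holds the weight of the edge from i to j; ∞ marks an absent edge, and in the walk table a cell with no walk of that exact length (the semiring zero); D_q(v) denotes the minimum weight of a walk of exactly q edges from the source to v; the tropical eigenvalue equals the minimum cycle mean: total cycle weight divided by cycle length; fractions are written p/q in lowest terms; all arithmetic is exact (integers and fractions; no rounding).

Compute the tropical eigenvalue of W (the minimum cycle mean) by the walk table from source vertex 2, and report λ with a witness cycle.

q=0: [∞, 0, ∞, ∞, ∞, ∞]
q=1: [∞, 15, 16, 6, -7, ∞]
q=2: [1, 5, -1, -6, -6, 33]
q=3: [-11, -8, -8, -5, -11, 16]
q=4: [-10, -15, -7, -16, -15, 9]
q=5: [-21, -14, -18, -15, -22, 10]
q=6: [-20, -25, -17, -26, -21, -1]
Optimal cycle mean attained by: cycle 1->4->1, total (-5) + (-5), length 2.
Answer: λ = -5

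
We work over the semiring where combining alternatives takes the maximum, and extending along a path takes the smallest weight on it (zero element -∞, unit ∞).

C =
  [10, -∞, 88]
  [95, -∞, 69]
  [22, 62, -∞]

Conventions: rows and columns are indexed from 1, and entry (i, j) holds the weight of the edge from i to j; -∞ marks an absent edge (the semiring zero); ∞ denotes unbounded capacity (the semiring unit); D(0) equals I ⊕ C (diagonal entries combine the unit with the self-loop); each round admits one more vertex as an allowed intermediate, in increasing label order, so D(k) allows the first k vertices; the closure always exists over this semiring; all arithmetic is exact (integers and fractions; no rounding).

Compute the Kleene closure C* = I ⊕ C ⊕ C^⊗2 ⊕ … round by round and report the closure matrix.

D(0):
  [∞, -∞, 88]
  [95, ∞, 69]
  [22, 62, ∞]
D(1):
  [∞, -∞, 88]
  [95, ∞, 88]
  [22, 62, ∞]
D(2):
  [∞, -∞, 88]
  [95, ∞, 88]
  [62, 62, ∞]
D(3):
  [∞, 62, 88]
  [95, ∞, 88]
  [62, 62, ∞]
Answer: C* = [[∞, 62, 88], [95, ∞, 88], [62, 62, ∞]]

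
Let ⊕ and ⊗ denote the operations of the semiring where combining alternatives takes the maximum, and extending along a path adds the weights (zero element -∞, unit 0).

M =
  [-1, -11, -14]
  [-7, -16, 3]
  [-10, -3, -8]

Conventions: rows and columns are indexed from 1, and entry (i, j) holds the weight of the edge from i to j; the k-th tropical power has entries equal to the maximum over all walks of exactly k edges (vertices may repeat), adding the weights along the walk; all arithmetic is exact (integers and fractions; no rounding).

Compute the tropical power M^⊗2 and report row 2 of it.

M^⊗2:
  [-2, -12, -8]
  [-7, 0, -5]
  [-10, -11, 0]
Answer: row 2 of M^⊗2 = [-7, 0, -5]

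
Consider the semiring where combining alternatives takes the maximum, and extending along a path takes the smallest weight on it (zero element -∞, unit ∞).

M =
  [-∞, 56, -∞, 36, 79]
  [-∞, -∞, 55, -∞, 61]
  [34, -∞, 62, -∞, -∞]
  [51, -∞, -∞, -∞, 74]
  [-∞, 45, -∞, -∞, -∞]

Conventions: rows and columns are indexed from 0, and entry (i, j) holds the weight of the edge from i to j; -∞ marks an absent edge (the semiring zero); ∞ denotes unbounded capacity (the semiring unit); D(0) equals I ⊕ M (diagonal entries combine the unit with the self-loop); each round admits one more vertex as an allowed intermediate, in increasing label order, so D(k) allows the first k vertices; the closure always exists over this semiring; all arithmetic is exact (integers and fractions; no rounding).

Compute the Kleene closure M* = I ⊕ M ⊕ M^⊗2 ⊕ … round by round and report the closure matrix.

D(0):
  [∞, 56, -∞, 36, 79]
  [-∞, ∞, 55, -∞, 61]
  [34, -∞, ∞, -∞, -∞]
  [51, -∞, -∞, ∞, 74]
  [-∞, 45, -∞, -∞, ∞]
D(1):
  [∞, 56, -∞, 36, 79]
  [-∞, ∞, 55, -∞, 61]
  [34, 34, ∞, 34, 34]
  [51, 51, -∞, ∞, 74]
  [-∞, 45, -∞, -∞, ∞]
D(2):
  [∞, 56, 55, 36, 79]
  [-∞, ∞, 55, -∞, 61]
  [34, 34, ∞, 34, 34]
  [51, 51, 51, ∞, 74]
  [-∞, 45, 45, -∞, ∞]
D(3):
  [∞, 56, 55, 36, 79]
  [34, ∞, 55, 34, 61]
  [34, 34, ∞, 34, 34]
  [51, 51, 51, ∞, 74]
  [34, 45, 45, 34, ∞]
D(4):
  [∞, 56, 55, 36, 79]
  [34, ∞, 55, 34, 61]
  [34, 34, ∞, 34, 34]
  [51, 51, 51, ∞, 74]
  [34, 45, 45, 34, ∞]
D(5):
  [∞, 56, 55, 36, 79]
  [34, ∞, 55, 34, 61]
  [34, 34, ∞, 34, 34]
  [51, 51, 51, ∞, 74]
  [34, 45, 45, 34, ∞]
Answer: M* = [[∞, 56, 55, 36, 79], [34, ∞, 55, 34, 61], [34, 34, ∞, 34, 34], [51, 51, 51, ∞, 74], [34, 45, 45, 34, ∞]]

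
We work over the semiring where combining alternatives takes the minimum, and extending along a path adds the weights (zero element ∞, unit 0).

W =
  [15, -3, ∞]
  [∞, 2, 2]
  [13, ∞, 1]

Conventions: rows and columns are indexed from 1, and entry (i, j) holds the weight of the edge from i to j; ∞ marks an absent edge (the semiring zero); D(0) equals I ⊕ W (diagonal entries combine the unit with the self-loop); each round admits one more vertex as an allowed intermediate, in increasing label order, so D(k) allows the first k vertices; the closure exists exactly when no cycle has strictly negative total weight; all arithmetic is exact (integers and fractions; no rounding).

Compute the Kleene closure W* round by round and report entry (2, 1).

D(0):
  [0, -3, ∞]
  [∞, 0, 2]
  [13, ∞, 0]
D(1):
  [0, -3, ∞]
  [∞, 0, 2]
  [13, 10, 0]
D(2):
  [0, -3, -1]
  [∞, 0, 2]
  [13, 10, 0]
D(3):
  [0, -3, -1]
  [15, 0, 2]
  [13, 10, 0]
Answer: W*[2][1] = 15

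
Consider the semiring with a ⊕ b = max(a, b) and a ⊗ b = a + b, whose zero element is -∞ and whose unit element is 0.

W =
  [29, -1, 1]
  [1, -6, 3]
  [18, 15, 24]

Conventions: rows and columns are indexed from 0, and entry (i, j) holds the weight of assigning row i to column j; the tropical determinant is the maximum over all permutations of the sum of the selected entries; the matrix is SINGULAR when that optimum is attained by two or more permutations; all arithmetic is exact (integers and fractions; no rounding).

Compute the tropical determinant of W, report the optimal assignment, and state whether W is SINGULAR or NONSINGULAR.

σ = (0, 1, 2): 29 + (-6) + 24 = 47
σ = (0, 2, 1): 29 + 3 + 15 = 47
σ = (1, 0, 2): (-1) + 1 + 24 = 24
σ = (1, 2, 0): (-1) + 3 + 18 = 20
σ = (2, 0, 1): 1 + 1 + 15 = 17
σ = (2, 1, 0): 1 + (-6) + 18 = 13
Optimal value attained by: σ = (0, 1, 2).
Answer: det⊕(W) = 47; verdict: SINGULAR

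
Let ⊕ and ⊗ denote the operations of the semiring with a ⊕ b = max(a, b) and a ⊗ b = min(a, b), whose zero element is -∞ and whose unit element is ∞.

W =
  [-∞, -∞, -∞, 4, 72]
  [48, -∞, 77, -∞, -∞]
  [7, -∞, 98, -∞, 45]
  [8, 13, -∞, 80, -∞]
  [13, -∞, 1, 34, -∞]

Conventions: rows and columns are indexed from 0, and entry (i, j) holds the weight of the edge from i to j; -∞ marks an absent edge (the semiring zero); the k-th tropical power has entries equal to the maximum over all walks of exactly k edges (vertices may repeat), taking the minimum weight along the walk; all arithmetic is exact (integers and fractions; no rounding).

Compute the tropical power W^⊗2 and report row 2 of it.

W^⊗2:
  [13, 4, 1, 34, -∞]
  [7, -∞, 77, 4, 48]
  [13, -∞, 98, 34, 45]
  [13, 13, 13, 80, 8]
  [8, 13, 1, 34, 13]
Answer: row 2 of W^⊗2 = [13, -∞, 98, 34, 45]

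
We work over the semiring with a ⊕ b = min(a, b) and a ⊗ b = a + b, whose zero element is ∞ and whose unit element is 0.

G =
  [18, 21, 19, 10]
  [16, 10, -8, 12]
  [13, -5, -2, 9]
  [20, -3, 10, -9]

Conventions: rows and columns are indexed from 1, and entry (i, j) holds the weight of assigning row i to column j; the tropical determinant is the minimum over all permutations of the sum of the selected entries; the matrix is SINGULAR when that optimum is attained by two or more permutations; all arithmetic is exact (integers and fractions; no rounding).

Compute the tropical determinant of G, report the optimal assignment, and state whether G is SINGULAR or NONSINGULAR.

σ = (1, 2, 3, 4): 18 + 10 + (-2) + (-9) = 17
σ = (1, 2, 4, 3): 18 + 10 + 9 + 10 = 47
σ = (1, 3, 2, 4): 18 + (-8) + (-5) + (-9) = -4
σ = (1, 3, 4, 2): 18 + (-8) + 9 + (-3) = 16
σ = (1, 4, 2, 3): 18 + 12 + (-5) + 10 = 35
σ = (1, 4, 3, 2): 18 + 12 + (-2) + (-3) = 25
σ = (2, 1, 3, 4): 21 + 16 + (-2) + (-9) = 26
σ = (2, 1, 4, 3): 21 + 16 + 9 + 10 = 56
σ = (2, 3, 1, 4): 21 + (-8) + 13 + (-9) = 17
σ = (2, 3, 4, 1): 21 + (-8) + 9 + 20 = 42
σ = (2, 4, 1, 3): 21 + 12 + 13 + 10 = 56
σ = (2, 4, 3, 1): 21 + 12 + (-2) + 20 = 51
σ = (3, 1, 2, 4): 19 + 16 + (-5) + (-9) = 21
σ = (3, 1, 4, 2): 19 + 16 + 9 + (-3) = 41
σ = (3, 2, 1, 4): 19 + 10 + 13 + (-9) = 33
σ = (3, 2, 4, 1): 19 + 10 + 9 + 20 = 58
σ = (3, 4, 1, 2): 19 + 12 + 13 + (-3) = 41
σ = (3, 4, 2, 1): 19 + 12 + (-5) + 20 = 46
σ = (4, 1, 2, 3): 10 + 16 + (-5) + 10 = 31
σ = (4, 1, 3, 2): 10 + 16 + (-2) + (-3) = 21
σ = (4, 2, 1, 3): 10 + 10 + 13 + 10 = 43
σ = (4, 2, 3, 1): 10 + 10 + (-2) + 20 = 38
σ = (4, 3, 1, 2): 10 + (-8) + 13 + (-3) = 12
σ = (4, 3, 2, 1): 10 + (-8) + (-5) + 20 = 17
Optimal value attained by: σ = (1, 3, 2, 4).
Answer: det⊕(G) = -4; verdict: NONSINGULAR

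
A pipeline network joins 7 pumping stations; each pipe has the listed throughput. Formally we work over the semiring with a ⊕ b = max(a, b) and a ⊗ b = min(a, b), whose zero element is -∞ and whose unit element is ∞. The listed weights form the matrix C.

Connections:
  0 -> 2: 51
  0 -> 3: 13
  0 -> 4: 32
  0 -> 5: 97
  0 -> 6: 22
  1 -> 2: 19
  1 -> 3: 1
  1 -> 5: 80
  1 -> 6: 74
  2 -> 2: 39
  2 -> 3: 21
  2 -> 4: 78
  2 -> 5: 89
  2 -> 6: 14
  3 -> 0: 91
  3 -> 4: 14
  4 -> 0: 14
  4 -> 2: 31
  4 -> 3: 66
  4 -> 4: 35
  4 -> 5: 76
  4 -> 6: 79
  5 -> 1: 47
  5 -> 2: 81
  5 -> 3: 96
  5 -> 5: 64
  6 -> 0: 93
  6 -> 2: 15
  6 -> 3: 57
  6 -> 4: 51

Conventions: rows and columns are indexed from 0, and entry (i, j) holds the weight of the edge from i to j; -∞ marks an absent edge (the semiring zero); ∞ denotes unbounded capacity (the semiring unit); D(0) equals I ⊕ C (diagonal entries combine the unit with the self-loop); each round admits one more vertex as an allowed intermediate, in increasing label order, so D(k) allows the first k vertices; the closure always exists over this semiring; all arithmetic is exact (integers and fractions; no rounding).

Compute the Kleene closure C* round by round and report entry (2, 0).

D(0):
  [∞, -∞, 51, 13, 32, 97, 22]
  [-∞, ∞, 19, 1, -∞, 80, 74]
  [-∞, -∞, ∞, 21, 78, 89, 14]
  [91, -∞, -∞, ∞, 14, -∞, -∞]
  [14, -∞, 31, 66, ∞, 76, 79]
  [-∞, 47, 81, 96, -∞, ∞, -∞]
  [93, -∞, 15, 57, 51, -∞, ∞]
D(1):
  [∞, -∞, 51, 13, 32, 97, 22]
  [-∞, ∞, 19, 1, -∞, 80, 74]
  [-∞, -∞, ∞, 21, 78, 89, 14]
  [91, -∞, 51, ∞, 32, 91, 22]
  [14, -∞, 31, 66, ∞, 76, 79]
  [-∞, 47, 81, 96, -∞, ∞, -∞]
  [93, -∞, 51, 57, 51, 93, ∞]
D(2):
  [∞, -∞, 51, 13, 32, 97, 22]
  [-∞, ∞, 19, 1, -∞, 80, 74]
  [-∞, -∞, ∞, 21, 78, 89, 14]
  [91, -∞, 51, ∞, 32, 91, 22]
  [14, -∞, 31, 66, ∞, 76, 79]
  [-∞, 47, 81, 96, -∞, ∞, 47]
  [93, -∞, 51, 57, 51, 93, ∞]
D(3):
  [∞, -∞, 51, 21, 51, 97, 22]
  [-∞, ∞, 19, 19, 19, 80, 74]
  [-∞, -∞, ∞, 21, 78, 89, 14]
  [91, -∞, 51, ∞, 51, 91, 22]
  [14, -∞, 31, 66, ∞, 76, 79]
  [-∞, 47, 81, 96, 78, ∞, 47]
  [93, -∞, 51, 57, 51, 93, ∞]
D(4):
  [∞, -∞, 51, 21, 51, 97, 22]
  [19, ∞, 19, 19, 19, 80, 74]
  [21, -∞, ∞, 21, 78, 89, 21]
  [91, -∞, 51, ∞, 51, 91, 22]
  [66, -∞, 51, 66, ∞, 76, 79]
  [91, 47, 81, 96, 78, ∞, 47]
  [93, -∞, 51, 57, 51, 93, ∞]
D(5):
  [∞, -∞, 51, 51, 51, 97, 51]
  [19, ∞, 19, 19, 19, 80, 74]
  [66, -∞, ∞, 66, 78, 89, 78]
  [91, -∞, 51, ∞, 51, 91, 51]
  [66, -∞, 51, 66, ∞, 76, 79]
  [91, 47, 81, 96, 78, ∞, 78]
  [93, -∞, 51, 57, 51, 93, ∞]
D(6):
  [∞, 47, 81, 96, 78, 97, 78]
  [80, ∞, 80, 80, 78, 80, 78]
  [89, 47, ∞, 89, 78, 89, 78]
  [91, 47, 81, ∞, 78, 91, 78]
  [76, 47, 76, 76, ∞, 76, 79]
  [91, 47, 81, 96, 78, ∞, 78]
  [93, 47, 81, 93, 78, 93, ∞]
D(7):
  [∞, 47, 81, 96, 78, 97, 78]
  [80, ∞, 80, 80, 78, 80, 78]
  [89, 47, ∞, 89, 78, 89, 78]
  [91, 47, 81, ∞, 78, 91, 78]
  [79, 47, 79, 79, ∞, 79, 79]
  [91, 47, 81, 96, 78, ∞, 78]
  [93, 47, 81, 93, 78, 93, ∞]
Answer: C*[2][0] = 89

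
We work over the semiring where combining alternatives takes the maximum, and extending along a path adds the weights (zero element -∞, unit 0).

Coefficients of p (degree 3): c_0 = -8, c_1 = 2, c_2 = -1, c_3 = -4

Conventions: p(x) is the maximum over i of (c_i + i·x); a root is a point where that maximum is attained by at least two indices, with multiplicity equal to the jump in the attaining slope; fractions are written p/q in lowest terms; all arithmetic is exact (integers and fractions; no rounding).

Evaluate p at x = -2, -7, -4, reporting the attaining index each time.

p(-2) = max(-8+0·(-2)=-8, 2+1·(-2)=0, -1+2·(-2)=-5, -4+3·(-2)=-10) = 0 (attained by i=1)
p(-7) = max(-8+0·(-7)=-8, 2+1·(-7)=-5, -1+2·(-7)=-15, -4+3·(-7)=-25) = -5 (attained by i=1)
p(-4) = max(-8+0·(-4)=-8, 2+1·(-4)=-2, -1+2·(-4)=-9, -4+3·(-4)=-16) = -2 (attained by i=1)
Answer: p(-2) = 0; p(-7) = -5; p(-4) = -2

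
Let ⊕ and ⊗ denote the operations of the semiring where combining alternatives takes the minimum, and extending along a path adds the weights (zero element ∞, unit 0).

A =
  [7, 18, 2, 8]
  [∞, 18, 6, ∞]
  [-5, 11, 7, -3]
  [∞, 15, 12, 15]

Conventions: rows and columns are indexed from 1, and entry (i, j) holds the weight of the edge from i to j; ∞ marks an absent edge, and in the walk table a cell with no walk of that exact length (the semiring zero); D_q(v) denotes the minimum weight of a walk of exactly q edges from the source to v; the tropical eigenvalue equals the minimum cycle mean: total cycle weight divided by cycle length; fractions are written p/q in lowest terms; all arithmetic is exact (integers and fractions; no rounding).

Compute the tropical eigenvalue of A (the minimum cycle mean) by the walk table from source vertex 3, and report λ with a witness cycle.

q=0: [∞, ∞, 0, ∞]
q=1: [-5, 11, 7, -3]
q=2: [2, 12, -3, 3]
q=3: [-8, 8, 4, -6]
q=4: [-1, 9, -6, 0]
Optimal cycle mean attained by: cycle 1->3->1, total 2 + (-5), length 2.
Answer: λ = -3/2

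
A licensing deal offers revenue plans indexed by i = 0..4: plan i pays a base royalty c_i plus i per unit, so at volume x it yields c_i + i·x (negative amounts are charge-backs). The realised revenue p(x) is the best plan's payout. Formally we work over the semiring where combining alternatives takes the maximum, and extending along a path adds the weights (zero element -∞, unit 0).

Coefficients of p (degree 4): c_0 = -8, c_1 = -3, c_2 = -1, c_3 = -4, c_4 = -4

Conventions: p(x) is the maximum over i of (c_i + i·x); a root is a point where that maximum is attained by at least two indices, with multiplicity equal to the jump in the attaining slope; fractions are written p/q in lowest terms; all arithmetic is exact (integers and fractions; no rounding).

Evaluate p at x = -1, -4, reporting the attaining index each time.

p(-1) = max(-8+0·(-1)=-8, -3+1·(-1)=-4, -1+2·(-1)=-3, -4+3·(-1)=-7, -4+4·(-1)=-8) = -3 (attained by i=2)
p(-4) = max(-8+0·(-4)=-8, -3+1·(-4)=-7, -1+2·(-4)=-9, -4+3·(-4)=-16, -4+4·(-4)=-20) = -7 (attained by i=1)
Answer: p(-1) = -3; p(-4) = -7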